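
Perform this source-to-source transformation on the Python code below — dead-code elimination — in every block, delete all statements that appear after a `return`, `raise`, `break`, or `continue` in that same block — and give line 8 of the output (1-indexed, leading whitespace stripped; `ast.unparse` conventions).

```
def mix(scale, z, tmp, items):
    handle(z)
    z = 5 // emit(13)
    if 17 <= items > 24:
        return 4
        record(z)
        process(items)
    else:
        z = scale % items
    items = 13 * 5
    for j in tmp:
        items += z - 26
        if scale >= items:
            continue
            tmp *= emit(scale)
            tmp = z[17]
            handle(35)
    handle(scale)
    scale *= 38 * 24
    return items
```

Transformed code:
def mix(scale, z, tmp, items):
    handle(z)
    z = 5 // emit(13)
    if 17 <= items > 24:
        return 4
    else:
        z = scale % items
    items = 13 * 5
    for j in tmp:
        items += z - 26
        if scale >= items:
            continue
    handle(scale)
    scale *= 38 * 24
    return items

items = 13 * 5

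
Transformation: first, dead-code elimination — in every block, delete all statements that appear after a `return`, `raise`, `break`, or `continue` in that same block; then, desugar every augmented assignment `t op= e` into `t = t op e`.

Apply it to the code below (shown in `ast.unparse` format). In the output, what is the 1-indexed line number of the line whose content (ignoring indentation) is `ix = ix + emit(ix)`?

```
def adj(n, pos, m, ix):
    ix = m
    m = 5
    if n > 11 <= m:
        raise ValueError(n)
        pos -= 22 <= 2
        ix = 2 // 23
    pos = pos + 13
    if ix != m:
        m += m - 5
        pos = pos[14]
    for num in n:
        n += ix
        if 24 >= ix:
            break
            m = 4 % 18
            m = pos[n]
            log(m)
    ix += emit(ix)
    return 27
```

14

Transformed code:
def adj(n, pos, m, ix):
    ix = m
    m = 5
    if n > 11 <= m:
        raise ValueError(n)
    pos = pos + 13
    if ix != m:
        m = m + (m - 5)
        pos = pos[14]
    for num in n:
        n = n + ix
        if 24 >= ix:
            break
    ix = ix + emit(ix)
    return 27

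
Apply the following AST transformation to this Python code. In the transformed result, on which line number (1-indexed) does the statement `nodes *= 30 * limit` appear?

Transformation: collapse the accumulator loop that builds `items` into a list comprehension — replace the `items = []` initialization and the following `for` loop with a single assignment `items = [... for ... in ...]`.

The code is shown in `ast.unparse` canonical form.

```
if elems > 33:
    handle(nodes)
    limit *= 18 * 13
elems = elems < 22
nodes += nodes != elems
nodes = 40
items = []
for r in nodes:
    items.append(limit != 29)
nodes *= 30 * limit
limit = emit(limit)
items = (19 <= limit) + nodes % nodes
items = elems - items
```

Transformed code:
if elems > 33:
    handle(nodes)
    limit *= 18 * 13
elems = elems < 22
nodes += nodes != elems
nodes = 40
items = [limit != 29 for r in nodes]
nodes *= 30 * limit
limit = emit(limit)
items = (19 <= limit) + nodes % nodes
items = elems - items

8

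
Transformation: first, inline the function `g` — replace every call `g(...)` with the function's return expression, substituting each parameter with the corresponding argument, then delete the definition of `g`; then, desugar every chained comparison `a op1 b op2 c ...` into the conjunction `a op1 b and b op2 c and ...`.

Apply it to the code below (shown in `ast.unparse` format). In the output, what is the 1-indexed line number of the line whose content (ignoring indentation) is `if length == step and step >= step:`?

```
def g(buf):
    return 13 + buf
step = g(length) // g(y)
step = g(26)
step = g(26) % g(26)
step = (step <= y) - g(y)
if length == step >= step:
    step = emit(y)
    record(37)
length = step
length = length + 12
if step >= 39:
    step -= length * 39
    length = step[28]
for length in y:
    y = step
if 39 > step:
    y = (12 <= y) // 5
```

5

Transformed code:
step = (13 + length) // (13 + y)
step = 13 + 26
step = (13 + 26) % (13 + 26)
step = (step <= y) - (13 + y)
if length == step and step >= step:
    step = emit(y)
    record(37)
length = step
length = length + 12
if step >= 39:
    step -= length * 39
    length = step[28]
for length in y:
    y = step
if 39 > step:
    y = (12 <= y) // 5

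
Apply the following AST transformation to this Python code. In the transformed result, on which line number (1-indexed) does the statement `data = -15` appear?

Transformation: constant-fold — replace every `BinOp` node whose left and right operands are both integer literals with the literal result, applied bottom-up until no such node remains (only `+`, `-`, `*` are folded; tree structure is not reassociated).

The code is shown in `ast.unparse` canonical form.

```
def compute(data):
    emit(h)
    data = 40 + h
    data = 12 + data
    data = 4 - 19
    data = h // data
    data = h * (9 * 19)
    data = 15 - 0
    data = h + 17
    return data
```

5

Transformed code:
def compute(data):
    emit(h)
    data = 40 + h
    data = 12 + data
    data = -15
    data = h // data
    data = h * 171
    data = 15
    data = h + 17
    return data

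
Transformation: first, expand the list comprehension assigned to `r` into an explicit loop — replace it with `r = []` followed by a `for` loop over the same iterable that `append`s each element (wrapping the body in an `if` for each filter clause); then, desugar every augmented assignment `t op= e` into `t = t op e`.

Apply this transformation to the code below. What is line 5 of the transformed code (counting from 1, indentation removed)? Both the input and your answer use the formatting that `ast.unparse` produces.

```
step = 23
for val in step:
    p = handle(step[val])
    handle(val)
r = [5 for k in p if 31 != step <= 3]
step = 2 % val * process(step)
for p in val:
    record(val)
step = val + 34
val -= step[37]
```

r = []

Transformed code:
step = 23
for val in step:
    p = handle(step[val])
    handle(val)
r = []
for k in p:
    if 31 != step <= 3:
        r.append(5)
step = 2 % val * process(step)
for p in val:
    record(val)
step = val + 34
val = val - step[37]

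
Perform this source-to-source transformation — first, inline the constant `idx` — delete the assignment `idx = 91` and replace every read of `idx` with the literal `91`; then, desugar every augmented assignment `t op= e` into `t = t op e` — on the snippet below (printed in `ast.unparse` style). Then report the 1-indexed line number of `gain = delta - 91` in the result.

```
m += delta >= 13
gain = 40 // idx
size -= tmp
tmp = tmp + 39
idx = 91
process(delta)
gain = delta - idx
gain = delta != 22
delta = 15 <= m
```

Transformed code:
m = m + (delta >= 13)
gain = 40 // 91
size = size - tmp
tmp = tmp + 39
process(delta)
gain = delta - 91
gain = delta != 22
delta = 15 <= m

6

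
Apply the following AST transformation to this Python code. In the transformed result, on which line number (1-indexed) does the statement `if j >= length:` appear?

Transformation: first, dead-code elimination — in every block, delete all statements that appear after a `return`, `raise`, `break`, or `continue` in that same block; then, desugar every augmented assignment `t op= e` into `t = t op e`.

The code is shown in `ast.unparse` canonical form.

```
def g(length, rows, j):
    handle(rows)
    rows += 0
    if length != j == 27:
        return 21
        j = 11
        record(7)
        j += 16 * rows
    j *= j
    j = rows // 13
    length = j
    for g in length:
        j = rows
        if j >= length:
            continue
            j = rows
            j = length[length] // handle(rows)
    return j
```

11

Transformed code:
def g(length, rows, j):
    handle(rows)
    rows = rows + 0
    if length != j == 27:
        return 21
    j = j * j
    j = rows // 13
    length = j
    for g in length:
        j = rows
        if j >= length:
            continue
    return j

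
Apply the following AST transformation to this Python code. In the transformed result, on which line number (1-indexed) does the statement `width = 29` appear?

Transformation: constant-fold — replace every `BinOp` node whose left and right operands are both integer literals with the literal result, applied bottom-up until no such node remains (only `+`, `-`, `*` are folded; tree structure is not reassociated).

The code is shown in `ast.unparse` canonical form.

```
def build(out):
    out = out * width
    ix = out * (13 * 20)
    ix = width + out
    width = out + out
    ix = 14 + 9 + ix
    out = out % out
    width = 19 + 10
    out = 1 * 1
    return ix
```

8

Transformed code:
def build(out):
    out = out * width
    ix = out * 260
    ix = width + out
    width = out + out
    ix = 23 + ix
    out = out % out
    width = 29
    out = 1
    return ix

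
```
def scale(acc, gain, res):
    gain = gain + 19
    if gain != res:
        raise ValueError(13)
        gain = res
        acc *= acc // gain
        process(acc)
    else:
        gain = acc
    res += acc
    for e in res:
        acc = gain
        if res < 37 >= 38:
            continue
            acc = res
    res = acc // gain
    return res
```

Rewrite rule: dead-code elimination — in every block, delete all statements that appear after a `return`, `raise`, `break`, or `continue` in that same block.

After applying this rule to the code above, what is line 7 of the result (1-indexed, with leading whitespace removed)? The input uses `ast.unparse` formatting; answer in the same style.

Transformed code:
def scale(acc, gain, res):
    gain = gain + 19
    if gain != res:
        raise ValueError(13)
    else:
        gain = acc
    res += acc
    for e in res:
        acc = gain
        if res < 37 >= 38:
            continue
    res = acc // gain
    return res

res += acc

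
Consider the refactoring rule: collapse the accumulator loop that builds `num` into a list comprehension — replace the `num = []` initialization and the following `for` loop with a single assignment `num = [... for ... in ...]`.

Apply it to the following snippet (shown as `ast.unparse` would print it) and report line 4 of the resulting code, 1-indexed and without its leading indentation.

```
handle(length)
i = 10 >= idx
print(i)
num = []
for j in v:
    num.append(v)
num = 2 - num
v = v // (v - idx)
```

Transformed code:
handle(length)
i = 10 >= idx
print(i)
num = [v for j in v]
num = 2 - num
v = v // (v - idx)

num = [v for j in v]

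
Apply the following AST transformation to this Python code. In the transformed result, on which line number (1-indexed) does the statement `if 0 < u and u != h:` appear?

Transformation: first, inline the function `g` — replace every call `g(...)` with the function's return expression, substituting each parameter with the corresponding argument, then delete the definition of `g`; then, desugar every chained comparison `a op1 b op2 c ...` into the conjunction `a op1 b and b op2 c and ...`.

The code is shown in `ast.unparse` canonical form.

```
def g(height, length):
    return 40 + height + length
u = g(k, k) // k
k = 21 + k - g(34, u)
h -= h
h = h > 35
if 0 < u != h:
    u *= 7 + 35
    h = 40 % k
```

5

Transformed code:
u = (40 + k + k) // k
k = 21 + k - (40 + 34 + u)
h -= h
h = h > 35
if 0 < u and u != h:
    u *= 7 + 35
    h = 40 % k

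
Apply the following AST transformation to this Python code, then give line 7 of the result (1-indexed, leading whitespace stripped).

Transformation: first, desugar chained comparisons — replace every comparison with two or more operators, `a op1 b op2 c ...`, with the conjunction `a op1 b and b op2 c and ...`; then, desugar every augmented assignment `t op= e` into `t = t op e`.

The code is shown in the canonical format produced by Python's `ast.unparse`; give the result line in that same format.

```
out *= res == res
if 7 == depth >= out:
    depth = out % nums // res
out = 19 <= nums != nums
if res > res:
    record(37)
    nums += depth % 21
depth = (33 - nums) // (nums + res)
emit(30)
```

Transformed code:
out = out * (res == res)
if 7 == depth and depth >= out:
    depth = out % nums // res
out = 19 <= nums and nums != nums
if res > res:
    record(37)
    nums = nums + depth % 21
depth = (33 - nums) // (nums + res)
emit(30)

nums = nums + depth % 21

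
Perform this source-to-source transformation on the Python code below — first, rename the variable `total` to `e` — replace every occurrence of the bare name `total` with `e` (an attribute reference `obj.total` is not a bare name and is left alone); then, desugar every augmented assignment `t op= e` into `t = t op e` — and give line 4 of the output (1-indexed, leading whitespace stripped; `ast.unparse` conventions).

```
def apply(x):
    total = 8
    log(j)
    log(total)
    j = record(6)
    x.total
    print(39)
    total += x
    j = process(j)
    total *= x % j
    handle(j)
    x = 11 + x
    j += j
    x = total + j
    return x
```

log(e)

Transformed code:
def apply(x):
    e = 8
    log(j)
    log(e)
    j = record(6)
    x.total
    print(39)
    e = e + x
    j = process(j)
    e = e * (x % j)
    handle(j)
    x = 11 + x
    j = j + j
    x = e + j
    return x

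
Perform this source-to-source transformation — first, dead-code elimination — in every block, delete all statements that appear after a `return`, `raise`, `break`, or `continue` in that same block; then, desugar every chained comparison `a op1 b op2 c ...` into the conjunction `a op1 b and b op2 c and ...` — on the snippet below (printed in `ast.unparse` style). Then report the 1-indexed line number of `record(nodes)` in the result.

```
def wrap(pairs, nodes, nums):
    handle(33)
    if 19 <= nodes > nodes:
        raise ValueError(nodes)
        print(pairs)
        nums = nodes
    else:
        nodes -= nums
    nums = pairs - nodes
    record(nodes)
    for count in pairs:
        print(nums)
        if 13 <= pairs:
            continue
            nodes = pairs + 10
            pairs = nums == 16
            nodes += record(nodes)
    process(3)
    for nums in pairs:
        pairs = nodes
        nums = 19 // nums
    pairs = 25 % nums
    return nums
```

8

Transformed code:
def wrap(pairs, nodes, nums):
    handle(33)
    if 19 <= nodes and nodes > nodes:
        raise ValueError(nodes)
    else:
        nodes -= nums
    nums = pairs - nodes
    record(nodes)
    for count in pairs:
        print(nums)
        if 13 <= pairs:
            continue
    process(3)
    for nums in pairs:
        pairs = nodes
        nums = 19 // nums
    pairs = 25 % nums
    return nums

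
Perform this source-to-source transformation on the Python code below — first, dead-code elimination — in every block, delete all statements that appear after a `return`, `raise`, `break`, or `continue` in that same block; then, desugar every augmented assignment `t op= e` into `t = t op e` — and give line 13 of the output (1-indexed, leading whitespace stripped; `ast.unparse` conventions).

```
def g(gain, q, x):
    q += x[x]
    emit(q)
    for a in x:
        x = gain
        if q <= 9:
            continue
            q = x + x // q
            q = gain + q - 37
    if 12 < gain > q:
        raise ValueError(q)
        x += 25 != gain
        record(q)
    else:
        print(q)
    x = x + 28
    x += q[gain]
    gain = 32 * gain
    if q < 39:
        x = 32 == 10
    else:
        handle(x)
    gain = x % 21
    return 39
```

Transformed code:
def g(gain, q, x):
    q = q + x[x]
    emit(q)
    for a in x:
        x = gain
        if q <= 9:
            continue
    if 12 < gain > q:
        raise ValueError(q)
    else:
        print(q)
    x = x + 28
    x = x + q[gain]
    gain = 32 * gain
    if q < 39:
        x = 32 == 10
    else:
        handle(x)
    gain = x % 21
    return 39

x = x + q[gain]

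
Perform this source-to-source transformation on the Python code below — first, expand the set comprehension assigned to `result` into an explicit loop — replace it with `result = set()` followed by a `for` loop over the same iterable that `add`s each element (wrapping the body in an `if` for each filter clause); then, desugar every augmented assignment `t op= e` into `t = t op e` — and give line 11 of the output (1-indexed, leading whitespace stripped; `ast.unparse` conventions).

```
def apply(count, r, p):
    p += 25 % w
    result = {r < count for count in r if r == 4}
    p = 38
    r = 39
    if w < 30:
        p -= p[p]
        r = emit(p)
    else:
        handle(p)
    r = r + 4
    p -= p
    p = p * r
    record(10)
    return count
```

Transformed code:
def apply(count, r, p):
    p = p + 25 % w
    result = set()
    for count in r:
        if r == 4:
            result.add(r < count)
    p = 38
    r = 39
    if w < 30:
        p = p - p[p]
        r = emit(p)
    else:
        handle(p)
    r = r + 4
    p = p - p
    p = p * r
    record(10)
    return count

r = emit(p)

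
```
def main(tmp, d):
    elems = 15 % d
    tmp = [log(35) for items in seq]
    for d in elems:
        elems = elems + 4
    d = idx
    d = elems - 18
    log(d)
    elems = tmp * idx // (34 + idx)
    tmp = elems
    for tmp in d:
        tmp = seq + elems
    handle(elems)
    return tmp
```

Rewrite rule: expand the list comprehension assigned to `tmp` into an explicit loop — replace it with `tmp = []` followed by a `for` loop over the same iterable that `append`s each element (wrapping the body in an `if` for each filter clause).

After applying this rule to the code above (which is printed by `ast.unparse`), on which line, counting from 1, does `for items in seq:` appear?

4

Transformed code:
def main(tmp, d):
    elems = 15 % d
    tmp = []
    for items in seq:
        tmp.append(log(35))
    for d in elems:
        elems = elems + 4
    d = idx
    d = elems - 18
    log(d)
    elems = tmp * idx // (34 + idx)
    tmp = elems
    for tmp in d:
        tmp = seq + elems
    handle(elems)
    return tmp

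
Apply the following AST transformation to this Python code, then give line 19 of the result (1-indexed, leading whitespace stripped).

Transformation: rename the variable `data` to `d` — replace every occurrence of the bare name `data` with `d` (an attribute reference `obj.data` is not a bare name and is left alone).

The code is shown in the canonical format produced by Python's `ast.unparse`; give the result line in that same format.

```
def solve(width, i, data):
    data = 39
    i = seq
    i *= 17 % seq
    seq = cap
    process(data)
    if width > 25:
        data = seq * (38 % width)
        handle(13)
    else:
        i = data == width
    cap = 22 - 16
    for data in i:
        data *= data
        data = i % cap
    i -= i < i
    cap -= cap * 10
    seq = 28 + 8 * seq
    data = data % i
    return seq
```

Transformed code:
def solve(width, i, d):
    d = 39
    i = seq
    i *= 17 % seq
    seq = cap
    process(d)
    if width > 25:
        d = seq * (38 % width)
        handle(13)
    else:
        i = d == width
    cap = 22 - 16
    for d in i:
        d *= d
        d = i % cap
    i -= i < i
    cap -= cap * 10
    seq = 28 + 8 * seq
    d = d % i
    return seq

d = d % i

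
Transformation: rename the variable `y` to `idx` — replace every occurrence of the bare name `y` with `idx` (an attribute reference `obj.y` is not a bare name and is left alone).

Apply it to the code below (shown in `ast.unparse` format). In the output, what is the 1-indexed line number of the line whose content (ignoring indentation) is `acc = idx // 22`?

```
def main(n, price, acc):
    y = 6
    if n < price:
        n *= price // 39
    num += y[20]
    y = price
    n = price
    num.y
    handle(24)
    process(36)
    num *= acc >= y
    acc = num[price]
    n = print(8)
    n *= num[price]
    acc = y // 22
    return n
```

15

Transformed code:
def main(n, price, acc):
    idx = 6
    if n < price:
        n *= price // 39
    num += idx[20]
    idx = price
    n = price
    num.y
    handle(24)
    process(36)
    num *= acc >= idx
    acc = num[price]
    n = print(8)
    n *= num[price]
    acc = idx // 22
    return n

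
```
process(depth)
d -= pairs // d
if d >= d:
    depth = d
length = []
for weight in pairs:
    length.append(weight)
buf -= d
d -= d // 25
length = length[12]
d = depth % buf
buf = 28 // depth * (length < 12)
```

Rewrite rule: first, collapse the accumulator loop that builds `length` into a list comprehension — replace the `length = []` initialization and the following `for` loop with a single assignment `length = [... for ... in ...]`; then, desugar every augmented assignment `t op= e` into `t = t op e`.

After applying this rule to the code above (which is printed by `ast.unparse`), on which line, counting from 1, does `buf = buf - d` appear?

Transformed code:
process(depth)
d = d - pairs // d
if d >= d:
    depth = d
length = [weight for weight in pairs]
buf = buf - d
d = d - d // 25
length = length[12]
d = depth % buf
buf = 28 // depth * (length < 12)

6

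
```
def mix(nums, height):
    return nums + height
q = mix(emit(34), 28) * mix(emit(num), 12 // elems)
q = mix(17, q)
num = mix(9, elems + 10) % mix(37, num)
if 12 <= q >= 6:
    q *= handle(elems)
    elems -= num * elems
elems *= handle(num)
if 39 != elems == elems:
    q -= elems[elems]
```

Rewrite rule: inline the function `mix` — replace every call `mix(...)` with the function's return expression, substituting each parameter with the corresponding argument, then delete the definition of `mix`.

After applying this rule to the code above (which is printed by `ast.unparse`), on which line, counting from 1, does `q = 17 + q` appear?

Transformed code:
q = (emit(34) + 28) * (emit(num) + 12 // elems)
q = 17 + q
num = (9 + (elems + 10)) % (37 + num)
if 12 <= q >= 6:
    q *= handle(elems)
    elems -= num * elems
elems *= handle(num)
if 39 != elems == elems:
    q -= elems[elems]

2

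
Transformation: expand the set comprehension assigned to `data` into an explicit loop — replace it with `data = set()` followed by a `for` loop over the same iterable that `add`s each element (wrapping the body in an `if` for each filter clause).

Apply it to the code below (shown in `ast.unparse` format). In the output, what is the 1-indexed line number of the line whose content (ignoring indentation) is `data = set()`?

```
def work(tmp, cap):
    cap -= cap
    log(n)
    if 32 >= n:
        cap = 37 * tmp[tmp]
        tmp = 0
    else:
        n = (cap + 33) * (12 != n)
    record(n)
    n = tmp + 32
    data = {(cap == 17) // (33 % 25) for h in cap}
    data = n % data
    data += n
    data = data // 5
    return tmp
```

Transformed code:
def work(tmp, cap):
    cap -= cap
    log(n)
    if 32 >= n:
        cap = 37 * tmp[tmp]
        tmp = 0
    else:
        n = (cap + 33) * (12 != n)
    record(n)
    n = tmp + 32
    data = set()
    for h in cap:
        data.add((cap == 17) // (33 % 25))
    data = n % data
    data += n
    data = data // 5
    return tmp

11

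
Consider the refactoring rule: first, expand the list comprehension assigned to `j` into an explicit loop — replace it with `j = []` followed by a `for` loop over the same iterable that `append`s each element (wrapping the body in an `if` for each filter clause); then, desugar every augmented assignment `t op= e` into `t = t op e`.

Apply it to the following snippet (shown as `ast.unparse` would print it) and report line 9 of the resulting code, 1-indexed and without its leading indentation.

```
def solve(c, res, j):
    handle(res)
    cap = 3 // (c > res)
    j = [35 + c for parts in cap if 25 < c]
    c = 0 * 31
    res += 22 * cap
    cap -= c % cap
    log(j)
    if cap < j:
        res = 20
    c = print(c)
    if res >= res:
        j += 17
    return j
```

Transformed code:
def solve(c, res, j):
    handle(res)
    cap = 3 // (c > res)
    j = []
    for parts in cap:
        if 25 < c:
            j.append(35 + c)
    c = 0 * 31
    res = res + 22 * cap
    cap = cap - c % cap
    log(j)
    if cap < j:
        res = 20
    c = print(c)
    if res >= res:
        j = j + 17
    return j

res = res + 22 * cap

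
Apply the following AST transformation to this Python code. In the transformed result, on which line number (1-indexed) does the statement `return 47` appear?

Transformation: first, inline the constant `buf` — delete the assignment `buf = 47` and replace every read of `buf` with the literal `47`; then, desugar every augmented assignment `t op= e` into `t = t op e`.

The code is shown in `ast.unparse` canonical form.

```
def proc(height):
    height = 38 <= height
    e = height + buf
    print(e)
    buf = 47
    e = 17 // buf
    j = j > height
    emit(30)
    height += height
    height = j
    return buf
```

10

Transformed code:
def proc(height):
    height = 38 <= height
    e = height + 47
    print(e)
    e = 17 // 47
    j = j > height
    emit(30)
    height = height + height
    height = j
    return 47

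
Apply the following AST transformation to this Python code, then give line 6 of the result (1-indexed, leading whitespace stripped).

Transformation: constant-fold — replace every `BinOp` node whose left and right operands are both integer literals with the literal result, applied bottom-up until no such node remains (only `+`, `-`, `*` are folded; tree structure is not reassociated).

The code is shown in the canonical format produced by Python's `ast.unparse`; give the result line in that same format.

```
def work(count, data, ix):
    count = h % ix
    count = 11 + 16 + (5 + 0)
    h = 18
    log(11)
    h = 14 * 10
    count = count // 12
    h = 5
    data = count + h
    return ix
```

h = 140

Transformed code:
def work(count, data, ix):
    count = h % ix
    count = 32
    h = 18
    log(11)
    h = 140
    count = count // 12
    h = 5
    data = count + h
    return ix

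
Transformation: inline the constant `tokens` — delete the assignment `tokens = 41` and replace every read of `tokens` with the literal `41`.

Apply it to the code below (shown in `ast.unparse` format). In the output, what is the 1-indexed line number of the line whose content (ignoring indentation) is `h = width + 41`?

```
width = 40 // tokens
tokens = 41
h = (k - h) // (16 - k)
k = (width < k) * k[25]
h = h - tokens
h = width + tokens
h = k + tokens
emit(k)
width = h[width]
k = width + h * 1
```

5

Transformed code:
width = 40 // 41
h = (k - h) // (16 - k)
k = (width < k) * k[25]
h = h - 41
h = width + 41
h = k + 41
emit(k)
width = h[width]
k = width + h * 1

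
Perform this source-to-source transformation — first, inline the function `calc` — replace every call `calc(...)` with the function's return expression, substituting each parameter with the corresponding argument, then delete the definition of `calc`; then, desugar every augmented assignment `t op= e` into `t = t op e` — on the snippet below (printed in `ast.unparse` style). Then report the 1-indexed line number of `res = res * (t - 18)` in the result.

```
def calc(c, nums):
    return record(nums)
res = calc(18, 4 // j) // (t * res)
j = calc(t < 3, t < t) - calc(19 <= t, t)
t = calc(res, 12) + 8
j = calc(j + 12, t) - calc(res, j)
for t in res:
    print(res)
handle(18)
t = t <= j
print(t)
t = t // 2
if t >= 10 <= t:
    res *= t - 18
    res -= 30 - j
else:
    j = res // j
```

Transformed code:
res = record(4 // j) // (t * res)
j = record(t < t) - record(t)
t = record(12) + 8
j = record(t) - record(j)
for t in res:
    print(res)
handle(18)
t = t <= j
print(t)
t = t // 2
if t >= 10 <= t:
    res = res * (t - 18)
    res = res - (30 - j)
else:
    j = res // j

12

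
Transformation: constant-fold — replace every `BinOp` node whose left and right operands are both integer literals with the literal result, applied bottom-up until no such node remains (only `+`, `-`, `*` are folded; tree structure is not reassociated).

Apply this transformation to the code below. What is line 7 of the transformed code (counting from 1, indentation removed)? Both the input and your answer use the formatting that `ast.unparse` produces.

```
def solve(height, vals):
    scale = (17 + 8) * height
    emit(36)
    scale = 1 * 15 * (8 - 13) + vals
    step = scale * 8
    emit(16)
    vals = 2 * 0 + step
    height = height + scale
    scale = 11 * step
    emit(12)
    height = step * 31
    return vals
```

vals = 0 + step

Transformed code:
def solve(height, vals):
    scale = 25 * height
    emit(36)
    scale = -75 + vals
    step = scale * 8
    emit(16)
    vals = 0 + step
    height = height + scale
    scale = 11 * step
    emit(12)
    height = step * 31
    return vals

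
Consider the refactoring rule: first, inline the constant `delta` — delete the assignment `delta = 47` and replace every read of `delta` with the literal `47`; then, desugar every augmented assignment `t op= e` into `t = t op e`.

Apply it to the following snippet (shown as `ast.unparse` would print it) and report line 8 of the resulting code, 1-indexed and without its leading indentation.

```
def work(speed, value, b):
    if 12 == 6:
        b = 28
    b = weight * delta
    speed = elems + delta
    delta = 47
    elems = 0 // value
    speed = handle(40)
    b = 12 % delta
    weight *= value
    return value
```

b = 12 % 47

Transformed code:
def work(speed, value, b):
    if 12 == 6:
        b = 28
    b = weight * 47
    speed = elems + 47
    elems = 0 // value
    speed = handle(40)
    b = 12 % 47
    weight = weight * value
    return value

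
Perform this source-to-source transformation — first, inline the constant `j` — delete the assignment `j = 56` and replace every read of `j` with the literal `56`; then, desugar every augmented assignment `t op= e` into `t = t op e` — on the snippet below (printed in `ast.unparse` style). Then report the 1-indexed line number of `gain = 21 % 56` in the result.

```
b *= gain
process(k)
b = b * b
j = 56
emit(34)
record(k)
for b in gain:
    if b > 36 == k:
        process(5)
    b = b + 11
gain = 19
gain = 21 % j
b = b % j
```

11

Transformed code:
b = b * gain
process(k)
b = b * b
emit(34)
record(k)
for b in gain:
    if b > 36 == k:
        process(5)
    b = b + 11
gain = 19
gain = 21 % 56
b = b % 56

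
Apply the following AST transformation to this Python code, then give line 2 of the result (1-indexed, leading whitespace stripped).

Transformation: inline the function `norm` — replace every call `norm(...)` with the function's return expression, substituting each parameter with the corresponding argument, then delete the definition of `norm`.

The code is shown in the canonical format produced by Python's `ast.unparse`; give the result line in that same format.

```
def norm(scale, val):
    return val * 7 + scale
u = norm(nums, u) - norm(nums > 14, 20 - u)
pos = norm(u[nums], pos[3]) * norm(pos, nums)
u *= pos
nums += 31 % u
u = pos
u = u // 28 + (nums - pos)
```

Transformed code:
u = u * 7 + nums - ((20 - u) * 7 + (nums > 14))
pos = (pos[3] * 7 + u[nums]) * (nums * 7 + pos)
u *= pos
nums += 31 % u
u = pos
u = u // 28 + (nums - pos)

pos = (pos[3] * 7 + u[nums]) * (nums * 7 + pos)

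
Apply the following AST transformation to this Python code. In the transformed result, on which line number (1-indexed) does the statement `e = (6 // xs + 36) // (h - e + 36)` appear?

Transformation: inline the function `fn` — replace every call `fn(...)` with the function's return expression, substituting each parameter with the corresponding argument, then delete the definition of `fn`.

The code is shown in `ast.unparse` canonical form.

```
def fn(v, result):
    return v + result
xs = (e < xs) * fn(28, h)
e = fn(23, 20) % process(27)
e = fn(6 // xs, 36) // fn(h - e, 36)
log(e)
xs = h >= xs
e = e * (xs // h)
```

Transformed code:
xs = (e < xs) * (28 + h)
e = (23 + 20) % process(27)
e = (6 // xs + 36) // (h - e + 36)
log(e)
xs = h >= xs
e = e * (xs // h)

3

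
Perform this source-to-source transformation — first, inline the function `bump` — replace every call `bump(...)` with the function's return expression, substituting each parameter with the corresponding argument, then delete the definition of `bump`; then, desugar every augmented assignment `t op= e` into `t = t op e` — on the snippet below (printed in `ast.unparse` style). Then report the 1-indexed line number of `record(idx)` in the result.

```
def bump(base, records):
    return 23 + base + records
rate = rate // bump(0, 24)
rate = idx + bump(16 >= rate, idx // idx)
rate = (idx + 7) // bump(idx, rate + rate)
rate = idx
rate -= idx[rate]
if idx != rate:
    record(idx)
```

Transformed code:
rate = rate // (23 + 0 + 24)
rate = idx + (23 + (16 >= rate) + idx // idx)
rate = (idx + 7) // (23 + idx + (rate + rate))
rate = idx
rate = rate - idx[rate]
if idx != rate:
    record(idx)

7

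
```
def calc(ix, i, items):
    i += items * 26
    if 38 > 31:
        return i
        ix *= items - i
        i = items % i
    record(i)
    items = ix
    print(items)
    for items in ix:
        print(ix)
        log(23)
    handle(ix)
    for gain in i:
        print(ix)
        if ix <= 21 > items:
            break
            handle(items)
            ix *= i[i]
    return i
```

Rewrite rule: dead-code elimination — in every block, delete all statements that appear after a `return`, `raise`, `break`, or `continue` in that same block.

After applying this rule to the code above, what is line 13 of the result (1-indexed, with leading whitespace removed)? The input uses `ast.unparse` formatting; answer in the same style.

Transformed code:
def calc(ix, i, items):
    i += items * 26
    if 38 > 31:
        return i
    record(i)
    items = ix
    print(items)
    for items in ix:
        print(ix)
        log(23)
    handle(ix)
    for gain in i:
        print(ix)
        if ix <= 21 > items:
            break
    return i

print(ix)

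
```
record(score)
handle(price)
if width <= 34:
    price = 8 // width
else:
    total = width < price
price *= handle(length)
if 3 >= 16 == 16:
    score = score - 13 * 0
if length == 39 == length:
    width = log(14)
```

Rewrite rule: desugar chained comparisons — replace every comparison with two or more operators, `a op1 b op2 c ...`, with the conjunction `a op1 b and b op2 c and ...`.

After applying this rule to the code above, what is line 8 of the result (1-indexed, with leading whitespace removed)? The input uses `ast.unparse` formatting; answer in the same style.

Transformed code:
record(score)
handle(price)
if width <= 34:
    price = 8 // width
else:
    total = width < price
price *= handle(length)
if 3 >= 16 and 16 == 16:
    score = score - 13 * 0
if length == 39 and 39 == length:
    width = log(14)

if 3 >= 16 and 16 == 16:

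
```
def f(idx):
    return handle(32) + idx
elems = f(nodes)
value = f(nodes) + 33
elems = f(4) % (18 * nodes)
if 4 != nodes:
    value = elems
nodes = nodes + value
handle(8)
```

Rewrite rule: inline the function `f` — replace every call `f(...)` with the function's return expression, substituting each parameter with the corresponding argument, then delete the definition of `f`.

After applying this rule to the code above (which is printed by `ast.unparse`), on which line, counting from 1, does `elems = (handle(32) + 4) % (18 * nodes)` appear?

Transformed code:
elems = handle(32) + nodes
value = handle(32) + nodes + 33
elems = (handle(32) + 4) % (18 * nodes)
if 4 != nodes:
    value = elems
nodes = nodes + value
handle(8)

3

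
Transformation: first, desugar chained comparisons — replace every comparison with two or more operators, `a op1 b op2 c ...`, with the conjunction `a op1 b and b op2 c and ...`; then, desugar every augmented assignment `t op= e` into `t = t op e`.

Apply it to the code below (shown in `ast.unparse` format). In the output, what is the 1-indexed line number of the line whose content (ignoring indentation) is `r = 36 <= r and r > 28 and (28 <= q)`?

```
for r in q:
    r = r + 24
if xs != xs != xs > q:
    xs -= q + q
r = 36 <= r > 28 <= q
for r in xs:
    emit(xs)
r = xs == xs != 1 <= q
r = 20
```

5

Transformed code:
for r in q:
    r = r + 24
if xs != xs and xs != xs and (xs > q):
    xs = xs - (q + q)
r = 36 <= r and r > 28 and (28 <= q)
for r in xs:
    emit(xs)
r = xs == xs and xs != 1 and (1 <= q)
r = 20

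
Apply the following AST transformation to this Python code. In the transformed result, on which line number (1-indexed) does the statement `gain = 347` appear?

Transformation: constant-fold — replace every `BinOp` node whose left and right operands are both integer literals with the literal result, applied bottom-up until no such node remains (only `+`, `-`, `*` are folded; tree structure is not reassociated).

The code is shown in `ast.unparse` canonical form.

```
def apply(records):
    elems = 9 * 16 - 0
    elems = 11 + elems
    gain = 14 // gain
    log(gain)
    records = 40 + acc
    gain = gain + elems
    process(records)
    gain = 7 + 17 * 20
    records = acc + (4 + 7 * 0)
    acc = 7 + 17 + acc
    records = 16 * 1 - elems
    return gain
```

Transformed code:
def apply(records):
    elems = 144
    elems = 11 + elems
    gain = 14 // gain
    log(gain)
    records = 40 + acc
    gain = gain + elems
    process(records)
    gain = 347
    records = acc + 4
    acc = 24 + acc
    records = 16 - elems
    return gain

9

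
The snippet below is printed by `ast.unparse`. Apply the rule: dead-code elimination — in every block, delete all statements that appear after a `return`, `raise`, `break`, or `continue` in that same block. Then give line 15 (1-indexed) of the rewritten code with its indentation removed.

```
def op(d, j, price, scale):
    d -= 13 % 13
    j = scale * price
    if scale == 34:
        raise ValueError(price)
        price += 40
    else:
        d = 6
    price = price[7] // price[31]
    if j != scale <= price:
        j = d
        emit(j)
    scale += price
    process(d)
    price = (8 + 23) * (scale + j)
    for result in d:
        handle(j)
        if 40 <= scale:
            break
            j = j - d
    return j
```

Transformed code:
def op(d, j, price, scale):
    d -= 13 % 13
    j = scale * price
    if scale == 34:
        raise ValueError(price)
    else:
        d = 6
    price = price[7] // price[31]
    if j != scale <= price:
        j = d
        emit(j)
    scale += price
    process(d)
    price = (8 + 23) * (scale + j)
    for result in d:
        handle(j)
        if 40 <= scale:
            break
    return j

for result in d:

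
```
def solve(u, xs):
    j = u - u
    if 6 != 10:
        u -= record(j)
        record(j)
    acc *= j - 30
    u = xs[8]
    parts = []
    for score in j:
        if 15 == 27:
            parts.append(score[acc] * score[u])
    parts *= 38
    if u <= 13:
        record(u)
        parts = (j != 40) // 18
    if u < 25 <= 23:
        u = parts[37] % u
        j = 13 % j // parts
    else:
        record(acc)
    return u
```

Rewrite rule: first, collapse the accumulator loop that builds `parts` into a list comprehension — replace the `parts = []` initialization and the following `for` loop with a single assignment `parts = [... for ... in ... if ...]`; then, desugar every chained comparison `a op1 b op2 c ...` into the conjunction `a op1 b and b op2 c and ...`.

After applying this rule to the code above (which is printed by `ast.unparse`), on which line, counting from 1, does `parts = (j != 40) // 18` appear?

12

Transformed code:
def solve(u, xs):
    j = u - u
    if 6 != 10:
        u -= record(j)
        record(j)
    acc *= j - 30
    u = xs[8]
    parts = [score[acc] * score[u] for score in j if 15 == 27]
    parts *= 38
    if u <= 13:
        record(u)
        parts = (j != 40) // 18
    if u < 25 and 25 <= 23:
        u = parts[37] % u
        j = 13 % j // parts
    else:
        record(acc)
    return u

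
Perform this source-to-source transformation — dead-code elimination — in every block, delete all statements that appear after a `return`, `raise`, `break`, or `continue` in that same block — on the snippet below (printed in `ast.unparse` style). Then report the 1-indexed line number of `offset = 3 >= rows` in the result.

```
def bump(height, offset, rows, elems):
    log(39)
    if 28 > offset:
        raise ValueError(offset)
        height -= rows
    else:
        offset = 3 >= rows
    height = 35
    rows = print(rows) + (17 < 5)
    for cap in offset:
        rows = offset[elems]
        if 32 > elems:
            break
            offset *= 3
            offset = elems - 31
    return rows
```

6

Transformed code:
def bump(height, offset, rows, elems):
    log(39)
    if 28 > offset:
        raise ValueError(offset)
    else:
        offset = 3 >= rows
    height = 35
    rows = print(rows) + (17 < 5)
    for cap in offset:
        rows = offset[elems]
        if 32 > elems:
            break
    return rows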